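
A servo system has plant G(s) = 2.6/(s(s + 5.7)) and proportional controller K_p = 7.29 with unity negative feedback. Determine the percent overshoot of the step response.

6.58%

From 1 + K_pG(s) = 0: s² + 5.7s + 18.95 = 0 ⇒ ω_n = 4.354, ζ = 0.6546.
%OS = 100·exp(−πζ/√(1−ζ²)) = 100·exp(−π·0.6546/√0.5715) = 6.58%.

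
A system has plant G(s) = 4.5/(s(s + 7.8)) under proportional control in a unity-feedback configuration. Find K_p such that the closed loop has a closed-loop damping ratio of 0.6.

Closed-loop characteristic equation: s² + 7.8s + K_p·4.5 = 0.
So ω_n = √(4.5K_p) and 2ζω_n = 7.8, giving ζ = 7.8/(2√(4.5K_p)).
Setting ζ = 0.6: √(4.5K_p) = 7.8/(2·0.6) = 6.5, so K_p = 42.25/4.5 = 9.39.

K_p = 9.39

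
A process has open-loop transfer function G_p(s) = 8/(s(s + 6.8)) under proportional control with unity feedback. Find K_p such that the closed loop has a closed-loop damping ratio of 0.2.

K_p = 36.1

Closed-loop characteristic equation: s² + 6.8s + K_p·8 = 0.
So ω_n = √(8K_p) and 2ζω_n = 6.8, giving ζ = 6.8/(2√(8K_p)).
Setting ζ = 0.2: √(8K_p) = 6.8/(2·0.2) = 17, so K_p = 289/8 = 36.1.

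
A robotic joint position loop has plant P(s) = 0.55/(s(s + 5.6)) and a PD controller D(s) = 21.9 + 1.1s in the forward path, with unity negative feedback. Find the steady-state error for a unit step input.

The open loop D(s)P(s) has a pole at the origin (type 1), so the static position error constant is infinite and e_ss = 1/(1+∞) = 0.

0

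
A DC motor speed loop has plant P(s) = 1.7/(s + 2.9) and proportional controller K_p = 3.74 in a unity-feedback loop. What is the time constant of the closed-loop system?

τ = 0.108 s

Closed-loop transfer function: T(s) = K_p·P(s)/(1 + K_p·P(s)) = 6.358/(s + 2.9 + 6.358) = 6.358/(s + 9.258).
Time constant τ = 1/9.258 = 0.108 s.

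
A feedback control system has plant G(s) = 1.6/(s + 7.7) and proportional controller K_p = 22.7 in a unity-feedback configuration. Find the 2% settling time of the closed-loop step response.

T_s ≈ 0.0909 s

Closed-loop transfer function: T(s) = K_p·G(s)/(1 + K_p·G(s)) = 36.32/(s + 7.7 + 36.32) = 36.32/(s + 44.02).
Time constant τ = 1/44.02 = 0.02272 s, so the 2% settling time is about 4τ = 0.0909 s.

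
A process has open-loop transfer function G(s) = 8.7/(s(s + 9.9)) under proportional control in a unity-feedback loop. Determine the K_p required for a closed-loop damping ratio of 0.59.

Closed-loop characteristic equation: s² + 9.9s + K_p·8.7 = 0.
So ω_n = √(8.7K_p) and 2ζω_n = 9.9, giving ζ = 9.9/(2√(8.7K_p)).
Setting ζ = 0.59: √(8.7K_p) = 9.9/(2·0.59) = 8.39, so K_p = 70.39/8.7 = 8.09.

K_p = 8.09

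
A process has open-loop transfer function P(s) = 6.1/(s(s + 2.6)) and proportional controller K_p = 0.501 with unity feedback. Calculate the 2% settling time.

Closed-loop characteristic equation: s² + 2.6s + 3.056 = 0, so ω_n = 1.748 rad/s and ζ = 2.6/(2·1.748) = 0.7436.
2% settling time T_s ≈ 4/(ζω_n) = 4/1.3 = 3.08 s.

T_s ≈ 3.08 s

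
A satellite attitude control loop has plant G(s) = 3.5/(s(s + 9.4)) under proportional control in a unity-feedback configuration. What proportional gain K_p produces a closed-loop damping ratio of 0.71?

K_p = 12.5

Closed-loop characteristic equation: s² + 9.4s + K_p·3.5 = 0.
So ω_n = √(3.5K_p) and 2ζω_n = 9.4, giving ζ = 9.4/(2√(3.5K_p)).
Setting ζ = 0.71: √(3.5K_p) = 9.4/(2·0.71) = 6.62, so K_p = 43.82/3.5 = 12.5.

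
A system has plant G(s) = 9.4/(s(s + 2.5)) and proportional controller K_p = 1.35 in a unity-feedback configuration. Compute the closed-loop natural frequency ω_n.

The closed-loop denominator is s(s+2.5) + 1.35·9.4 = s² + 2.5s + 12.69.
Matching s² + 2ζω_n s + ω_n²: ω_n = √12.69 = 3.562 rad/s and 2ζω_n = 2.5, so ζ = 2.5/(2·3.562) = 0.351.

ω_n = 3.56 rad/s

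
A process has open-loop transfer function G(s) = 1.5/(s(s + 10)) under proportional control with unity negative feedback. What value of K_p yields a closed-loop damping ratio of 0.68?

Closed-loop characteristic equation: s² + 10s + K_p·1.5 = 0.
So ω_n = √(1.5K_p) and 2ζω_n = 10, giving ζ = 10/(2√(1.5K_p)).
Setting ζ = 0.68: √(1.5K_p) = 10/(2·0.68) = 7.353, so K_p = 54.07/1.5 = 36.

K_p = 36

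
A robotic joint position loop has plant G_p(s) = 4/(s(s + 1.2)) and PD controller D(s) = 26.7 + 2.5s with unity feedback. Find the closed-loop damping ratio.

Forward path: (26.7 + 2.5s)·4/(s(s+1.2)). The closed-loop characteristic equation is s² + (1.2 + 4·2.5)s + 4·26.7 = 0.
That is s² + 11.2s + 106.8 = 0, so ω_n = 10.33 rad/s and ζ = 11.2/(2·10.33) = 0.5419.

ζ = 0.542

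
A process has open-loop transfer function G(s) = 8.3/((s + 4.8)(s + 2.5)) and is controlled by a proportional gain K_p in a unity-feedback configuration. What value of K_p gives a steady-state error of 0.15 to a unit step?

Steady-state error for a unit step on this type-0 loop is 1/(1 + K_p·G(0)).
G(0) = 0.6917. Require 1/(1 + K_p·0.6917) = 0.15, so 1 + 0.6917·K_p = 6.667.
K_p = (6.667 − 1)/0.6917 = 8.19.

K_p = 8.19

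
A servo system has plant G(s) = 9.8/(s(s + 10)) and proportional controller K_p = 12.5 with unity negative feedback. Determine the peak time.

T_p = 0.318 s

Closed-loop characteristic equation: s² + 10s + 122.5 = 0, so ω_n = 11.07 rad/s and ζ = 10/(2·11.07) = 0.4518.
Damped frequency ω_d = ω_n√(1−ζ²) = 9.874 rad/s, so peak time T_p = π/ω_d = 0.318 s.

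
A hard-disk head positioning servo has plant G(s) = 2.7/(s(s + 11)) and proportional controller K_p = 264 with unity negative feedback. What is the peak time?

T_p = 0.12 s

From 1 + K_pG(s) = 0: s² + 11s + 712.8 = 0 ⇒ ω_n = 26.7, ζ = 0.206.
Damped frequency ω_d = ω_n√(1−ζ²) = 26.13 rad/s, so peak time T_p = π/ω_d = 0.12 s.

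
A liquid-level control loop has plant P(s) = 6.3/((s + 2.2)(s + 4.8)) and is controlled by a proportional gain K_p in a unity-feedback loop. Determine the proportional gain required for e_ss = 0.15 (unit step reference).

K_p = 9.5

The loop is type 0, so e_ss(step) = 1/(1 + K_pos) with K_pos = K_p·P(0).
P(0) = 0.5966. Require 1/(1 + K_p·0.5966) = 0.15, so 1 + 0.5966·K_p = 6.667.
K_p = (6.667 − 1)/0.5966 = 9.5.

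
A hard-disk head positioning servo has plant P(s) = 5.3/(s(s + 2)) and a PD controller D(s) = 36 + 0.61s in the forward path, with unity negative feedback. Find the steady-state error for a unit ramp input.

0.0105

The loop has one pole at the origin (type 1). Velocity error constant K_v = lim_{s→0} s·D(s)P(s) = 36·5.3/2 = 95.4.
Steady-state error to a unit ramp: e_ss = 1/K_v = 0.0105.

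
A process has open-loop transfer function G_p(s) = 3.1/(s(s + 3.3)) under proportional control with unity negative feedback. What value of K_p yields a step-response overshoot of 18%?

From %OS = 100·exp(−πζ/√(1−ζ²)) = 18%, ζ = −ln(0.18)/√(π²+ln²(0.18)) = 0.4791.
Characteristic equation s² + 3.3s + 3.1K_p = 0 gives ζ = 3.3/(2√(3.1K_p)).
Setting ζ = 0.4791: √(3.1K_p) = 3.3/(2·0.4791) = 3.444, so K_p = 11.86/3.1 = 3.83.

K_p = 3.83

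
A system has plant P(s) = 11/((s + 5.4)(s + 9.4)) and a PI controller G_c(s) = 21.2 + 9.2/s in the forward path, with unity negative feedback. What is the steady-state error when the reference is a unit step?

The open loop G_c(s)P(s) has a pole at the origin (type 1), so the static position error constant is infinite and e_ss = 1/(1+∞) = 0.

0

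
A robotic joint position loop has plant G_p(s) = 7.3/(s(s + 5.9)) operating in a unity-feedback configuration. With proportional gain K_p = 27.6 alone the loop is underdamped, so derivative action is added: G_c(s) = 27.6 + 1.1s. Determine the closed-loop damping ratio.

Forward path: (27.6 + 1.1s)·7.3/(s(s+5.9)). The closed-loop characteristic equation is s² + (5.9 + 7.3·1.1)s + 7.3·27.6 = 0.
That is s² + 13.93s + 201.5 = 0, so ω_n = 14.19 rad/s and ζ = 13.93/(2·14.19) = 0.4907.

ζ = 0.491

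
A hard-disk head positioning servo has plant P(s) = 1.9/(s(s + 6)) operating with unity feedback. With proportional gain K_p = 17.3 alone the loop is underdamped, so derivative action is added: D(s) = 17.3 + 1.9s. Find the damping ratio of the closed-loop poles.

Forward path: (17.3 + 1.9s)·1.9/(s(s+6)). The closed-loop characteristic equation is s² + (6 + 1.9·1.9)s + 1.9·17.3 = 0.
That is s² + 9.61s + 32.87 = 0, so ω_n = 5.733 rad/s and ζ = 9.61/(2·5.733) = 0.8381.

ζ = 0.838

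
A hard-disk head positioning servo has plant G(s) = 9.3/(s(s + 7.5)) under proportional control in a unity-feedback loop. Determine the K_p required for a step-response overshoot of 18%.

K_p = 6.59

From %OS = 100·exp(−πζ/√(1−ζ²)) = 18%, ζ = −ln(0.18)/√(π²+ln²(0.18)) = 0.4791.
Characteristic equation s² + 7.5s + 9.3K_p = 0 gives ζ = 7.5/(2√(9.3K_p)).
Setting ζ = 0.4791: √(9.3K_p) = 7.5/(2·0.4791) = 7.827, so K_p = 61.26/9.3 = 6.59.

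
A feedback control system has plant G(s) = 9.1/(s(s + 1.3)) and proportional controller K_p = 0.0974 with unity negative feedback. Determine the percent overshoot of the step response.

4.99%

The closed-loop denominator s² + 1.3s + 0.8863 gives ω_n = √0.8863 = 0.9415 and ζ = 1.3/(2ω_n) = 0.6904.
%OS = 100·exp(−πζ/√(1−ζ²)) = 100·exp(−π·0.6904/√0.5233) = 4.99%.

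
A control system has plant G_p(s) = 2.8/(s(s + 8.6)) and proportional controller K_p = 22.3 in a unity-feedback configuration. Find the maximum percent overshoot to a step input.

Closed-loop characteristic equation: s² + 8.6s + 62.44 = 0, so ω_n = 7.902 rad/s and ζ = 8.6/(2·7.902) = 0.5442.
%OS = 100·exp(−πζ/√(1−ζ²)) = 100·exp(−π·0.5442/√0.7039) = 13%.

13%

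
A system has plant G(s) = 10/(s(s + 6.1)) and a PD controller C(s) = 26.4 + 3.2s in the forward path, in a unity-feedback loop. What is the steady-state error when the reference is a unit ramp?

The loop has one pole at the origin (type 1). Velocity error constant K_v = lim_{s→0} s·C(s)G(s) = 26.4·10/6.1 = 43.28.
Steady-state error to a unit ramp: e_ss = 1/K_v = 0.0231.

0.0231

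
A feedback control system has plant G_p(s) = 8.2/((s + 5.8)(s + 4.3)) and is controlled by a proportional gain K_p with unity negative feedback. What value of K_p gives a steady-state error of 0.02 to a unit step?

K_p = 149

For a type-0 loop with proportional control, e_ss = 1/(1 + K_p·G_p(0)).
G_p(0) = 0.3288. Require 1/(1 + K_p·0.3288) = 0.02, so 1 + 0.3288·K_p = 50.
K_p = (50 − 1)/0.3288 = 149.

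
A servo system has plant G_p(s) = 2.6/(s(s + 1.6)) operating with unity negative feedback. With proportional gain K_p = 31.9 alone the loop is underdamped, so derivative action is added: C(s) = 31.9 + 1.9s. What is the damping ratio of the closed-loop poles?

ζ = 0.359

Forward path: (31.9 + 1.9s)·2.6/(s(s+1.6)). The closed-loop characteristic equation is s² + (1.6 + 2.6·1.9)s + 2.6·31.9 = 0.
That is s² + 6.54s + 82.94 = 0, so ω_n = 9.107 rad/s and ζ = 6.54/(2·9.107) = 0.3591.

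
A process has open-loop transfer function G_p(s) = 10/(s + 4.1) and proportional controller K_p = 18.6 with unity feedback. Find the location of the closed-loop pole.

Closed-loop transfer function: T(s) = K_p·G_p(s)/(1 + K_p·G_p(s)) = 186/(s + 4.1 + 186) = 186/(s + 190.1).
The closed-loop pole is at s = −190.1.

s = -190.1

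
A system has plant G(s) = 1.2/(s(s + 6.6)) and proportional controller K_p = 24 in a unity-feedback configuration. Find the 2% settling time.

Closed-loop characteristic equation: s² + 6.6s + 28.8 = 0, so ω_n = 5.367 rad/s and ζ = 6.6/(2·5.367) = 0.6149.
2% settling time T_s ≈ 4/(ζω_n) = 4/3.3 = 1.21 s.

T_s ≈ 1.21 s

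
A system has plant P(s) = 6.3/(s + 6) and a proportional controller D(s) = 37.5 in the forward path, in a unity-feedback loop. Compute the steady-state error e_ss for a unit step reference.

0.0248

The loop is type 0. Static position error constant K_pos = D(0)·P(0) = 37.5·1.05 = 39.38.
Steady-state error to a unit step: e_ss = 1/(1+K_pos) = 1/40.38 = 0.0248.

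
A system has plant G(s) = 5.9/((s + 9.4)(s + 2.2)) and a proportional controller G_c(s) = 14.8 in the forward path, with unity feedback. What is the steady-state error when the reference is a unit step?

The loop is type 0. Static position error constant K_pos = G_c(0)·G(0) = 14.8·0.2853 = 4.222.
Steady-state error to a unit step: e_ss = 1/(1+K_pos) = 1/5.222 = 0.191.

0.191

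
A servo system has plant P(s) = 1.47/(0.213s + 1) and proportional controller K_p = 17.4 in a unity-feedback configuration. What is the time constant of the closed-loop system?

τ = 0.00801 s

Closed loop: T(s) = K_p·P/(1+K_p·P) = 25.58/(0.213s + 1 + 25.58), with pole at s = −(1 + 25.58)/0.213 = −124.8.
Closed-loop time constant τ = 1/124.8 = 0.00801 s.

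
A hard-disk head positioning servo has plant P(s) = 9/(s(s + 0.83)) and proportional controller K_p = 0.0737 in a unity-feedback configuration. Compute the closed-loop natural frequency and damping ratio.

ω_n = 0.814 rad/s, ζ = 0.51

The closed-loop denominator is s(s+0.83) + 0.0737·9 = s² + 0.83s + 0.6633.
Matching s² + 2ζω_n s + ω_n²: ω_n = √0.6633 = 0.8144 rad/s and 2ζω_n = 0.83, so ζ = 0.83/(2·0.8144) = 0.51.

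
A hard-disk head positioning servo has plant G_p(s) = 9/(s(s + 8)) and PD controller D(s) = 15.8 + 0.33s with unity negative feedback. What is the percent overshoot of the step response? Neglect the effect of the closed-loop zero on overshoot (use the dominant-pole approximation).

Forward path: (15.8 + 0.33s)·9/(s(s+8)). The closed-loop characteristic equation is s² + (8 + 9·0.33)s + 9·15.8 = 0.
That is s² + 10.97s + 142.2 = 0, so ω_n = 11.92 rad/s and ζ = 10.97/(2·11.92) = 0.46.
%OS = 100·exp(−πζ/√(1−ζ²)) = 19.6%.

19.6%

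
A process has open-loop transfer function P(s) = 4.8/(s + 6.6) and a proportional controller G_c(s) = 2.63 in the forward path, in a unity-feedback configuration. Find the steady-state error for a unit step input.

0.343

The loop is type 0. Static position error constant K_pos = G_c(0)·P(0) = 2.63·0.7273 = 1.913.
Steady-state error to a unit step: e_ss = 1/(1+K_pos) = 1/2.913 = 0.343.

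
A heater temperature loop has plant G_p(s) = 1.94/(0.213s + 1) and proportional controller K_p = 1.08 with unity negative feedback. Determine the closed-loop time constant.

Closed loop: T(s) = K_p·G_p/(1+K_p·G_p) = 2.095/(0.213s + 1 + 2.095), with pole at s = −(1 + 2.095)/0.213 = −14.53.
Closed-loop time constant τ = 1/14.53 = 0.0688 s.

τ = 0.0688 s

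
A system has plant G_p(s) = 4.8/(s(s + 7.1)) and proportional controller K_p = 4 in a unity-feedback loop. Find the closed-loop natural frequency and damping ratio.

1 + K_p·G_p(s) = 0 gives s² + 7.1s + 19.2 = 0.
So ω_n² = 19.2 ⇒ ω_n = 4.382 rad/s, and ζ = 7.1/(2ω_n) = 0.81.

ω_n = 4.38 rad/s, ζ = 0.81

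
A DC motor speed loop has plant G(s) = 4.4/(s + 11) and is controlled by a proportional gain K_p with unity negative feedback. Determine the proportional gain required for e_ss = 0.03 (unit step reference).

K_p = 80.8

For a type-0 loop with proportional control, e_ss = 1/(1 + K_p·G(0)).
G(0) = 0.4. Require 1/(1 + K_p·0.4) = 0.03, so 1 + 0.4·K_p = 33.33.
K_p = (33.33 − 1)/0.4 = 80.8.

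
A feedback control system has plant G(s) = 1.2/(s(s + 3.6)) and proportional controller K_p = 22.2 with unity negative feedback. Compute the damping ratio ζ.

The closed-loop denominator is s(s+3.6) + 22.2·1.2 = s² + 3.6s + 26.64.
So ω_n² = 26.64 ⇒ ω_n = 5.161 rad/s, and ζ = 3.6/(2ω_n) = 0.349.

ζ = 0.349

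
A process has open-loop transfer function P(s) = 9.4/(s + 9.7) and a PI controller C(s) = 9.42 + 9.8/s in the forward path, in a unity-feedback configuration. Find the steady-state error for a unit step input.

The open loop C(s)P(s) has a pole at the origin (type 1), so the static position error constant is infinite and e_ss = 1/(1+∞) = 0.

0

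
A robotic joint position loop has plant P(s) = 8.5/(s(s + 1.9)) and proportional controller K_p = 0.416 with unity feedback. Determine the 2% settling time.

From 1 + K_pP(s) = 0: s² + 1.9s + 3.536 = 0 ⇒ ω_n = 1.88, ζ = 0.5052.
2% settling time T_s ≈ 4/(ζω_n) = 4/0.95 = 4.21 s.

T_s ≈ 4.21 s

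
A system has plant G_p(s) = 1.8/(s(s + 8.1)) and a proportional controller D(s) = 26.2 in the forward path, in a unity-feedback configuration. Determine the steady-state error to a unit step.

0

The open loop D(s)G_p(s) has a pole at the origin (type 1), so the static position error constant is infinite and e_ss = 1/(1+∞) = 0.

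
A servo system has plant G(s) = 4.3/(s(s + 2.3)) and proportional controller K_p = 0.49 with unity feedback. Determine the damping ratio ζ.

The closed-loop denominator is s(s+2.3) + 0.49·4.3 = s² + 2.3s + 2.107.
Matching s² + 2ζω_n s + ω_n²: ω_n = √2.107 = 1.452 rad/s and 2ζω_n = 2.3, so ζ = 2.3/(2·1.452) = 0.792.

ζ = 0.792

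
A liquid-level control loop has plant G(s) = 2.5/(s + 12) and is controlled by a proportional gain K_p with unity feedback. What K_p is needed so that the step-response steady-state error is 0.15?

For a type-0 loop with proportional control, e_ss = 1/(1 + K_p·G(0)).
G(0) = 0.2083. Require 1/(1 + K_p·0.2083) = 0.15, so 1 + 0.2083·K_p = 6.667.
K_p = (6.667 − 1)/0.2083 = 27.2.

K_p = 27.2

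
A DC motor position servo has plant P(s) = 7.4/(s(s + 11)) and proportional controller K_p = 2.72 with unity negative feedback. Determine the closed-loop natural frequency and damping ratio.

ω_n = 4.49 rad/s, ζ = 1.23

With unity feedback the closed-loop characteristic equation is s² + 11s + 2.72·7.4 = s² + 11s + 20.13 = 0.
So ω_n² = 20.13 ⇒ ω_n = 4.486 rad/s, and ζ = 11/(2ω_n) = 1.23.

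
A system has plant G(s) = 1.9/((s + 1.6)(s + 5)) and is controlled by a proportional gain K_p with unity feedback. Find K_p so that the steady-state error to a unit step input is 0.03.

K_p = 136

The loop is type 0, so e_ss(step) = 1/(1 + K_pos) with K_pos = K_p·G(0).
G(0) = 0.2375. Require 1/(1 + K_p·0.2375) = 0.03, so 1 + 0.2375·K_p = 33.33.
K_p = (33.33 − 1)/0.2375 = 136.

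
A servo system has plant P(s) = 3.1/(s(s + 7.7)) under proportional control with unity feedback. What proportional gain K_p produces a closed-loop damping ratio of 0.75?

Closed-loop characteristic equation: s² + 7.7s + K_p·3.1 = 0.
So ω_n = √(3.1K_p) and 2ζω_n = 7.7, giving ζ = 7.7/(2√(3.1K_p)).
Setting ζ = 0.75: √(3.1K_p) = 7.7/(2·0.75) = 5.133, so K_p = 26.35/3.1 = 8.5.

K_p = 8.5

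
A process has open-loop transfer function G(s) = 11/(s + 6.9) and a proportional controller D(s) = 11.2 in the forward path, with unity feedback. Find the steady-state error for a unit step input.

0.053

The loop is type 0. Static position error constant K_pos = D(0)·G(0) = 11.2·1.594 = 17.86.
Steady-state error to a unit step: e_ss = 1/(1+K_pos) = 1/18.86 = 0.053.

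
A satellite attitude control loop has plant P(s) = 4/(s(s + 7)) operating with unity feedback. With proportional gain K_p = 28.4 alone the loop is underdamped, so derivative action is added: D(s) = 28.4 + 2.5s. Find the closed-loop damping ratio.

Forward path: (28.4 + 2.5s)·4/(s(s+7)). The closed-loop characteristic equation is s² + (7 + 4·2.5)s + 4·28.4 = 0.
That is s² + 17s + 113.6 = 0, so ω_n = 10.66 rad/s and ζ = 17/(2·10.66) = 0.7975.

ζ = 0.797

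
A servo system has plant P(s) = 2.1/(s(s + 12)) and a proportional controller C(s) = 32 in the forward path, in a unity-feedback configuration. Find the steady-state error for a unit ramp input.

0.179

The loop has one pole at the origin (type 1). Velocity error constant K_v = lim_{s→0} s·C(s)P(s) = 32·2.1/12 = 5.6.
Steady-state error to a unit ramp: e_ss = 1/K_v = 0.179.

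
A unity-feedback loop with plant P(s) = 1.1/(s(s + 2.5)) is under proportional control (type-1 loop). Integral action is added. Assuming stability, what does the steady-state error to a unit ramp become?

The integrator raises the loop to type 2, so K_v → ∞ and e_ss to a ramp is zero.

0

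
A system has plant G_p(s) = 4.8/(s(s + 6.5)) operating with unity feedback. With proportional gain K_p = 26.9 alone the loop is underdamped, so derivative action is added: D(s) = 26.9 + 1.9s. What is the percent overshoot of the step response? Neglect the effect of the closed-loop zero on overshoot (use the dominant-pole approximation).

5.12%

Forward path: (26.9 + 1.9s)·4.8/(s(s+6.5)). The closed-loop characteristic equation is s² + (6.5 + 4.8·1.9)s + 4.8·26.9 = 0.
That is s² + 15.62s + 129.1 = 0, so ω_n = 11.36 rad/s and ζ = 15.62/(2·11.36) = 0.6873.
%OS = 100·exp(−πζ/√(1−ζ²)) = 5.12%.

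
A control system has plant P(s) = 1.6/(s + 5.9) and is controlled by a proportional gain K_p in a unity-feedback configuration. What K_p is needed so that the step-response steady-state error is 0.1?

For a type-0 loop with proportional control, e_ss = 1/(1 + K_p·P(0)).
P(0) = 0.2712. Require 1/(1 + K_p·0.2712) = 0.1, so 1 + 0.2712·K_p = 10.
K_p = (10 − 1)/0.2712 = 33.2.

K_p = 33.2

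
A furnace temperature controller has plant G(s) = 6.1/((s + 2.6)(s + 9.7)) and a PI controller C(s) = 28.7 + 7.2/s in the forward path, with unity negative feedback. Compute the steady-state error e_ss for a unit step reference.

The open loop C(s)G(s) has a pole at the origin (type 1), so the static position error constant is infinite and e_ss = 1/(1+∞) = 0.

0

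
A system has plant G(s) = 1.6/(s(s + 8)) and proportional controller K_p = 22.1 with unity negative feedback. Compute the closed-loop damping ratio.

The closed-loop denominator is s(s+8) + 22.1·1.6 = s² + 8s + 35.36.
So ω_n² = 35.36 ⇒ ω_n = 5.946 rad/s, and ζ = 8/(2ω_n) = 0.673.

ζ = 0.673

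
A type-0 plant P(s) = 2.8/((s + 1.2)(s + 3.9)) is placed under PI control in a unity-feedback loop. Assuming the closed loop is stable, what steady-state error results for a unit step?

The PI controller's integrator makes the forward path type 1, so e_ss to a step is zero.

0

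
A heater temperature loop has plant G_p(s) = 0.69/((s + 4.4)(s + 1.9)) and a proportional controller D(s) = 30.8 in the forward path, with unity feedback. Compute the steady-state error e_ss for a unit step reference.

0.282

The loop is type 0. Static position error constant K_pos = D(0)·G_p(0) = 30.8·0.08254 = 2.542.
Steady-state error to a unit step: e_ss = 1/(1+K_pos) = 1/3.542 = 0.282.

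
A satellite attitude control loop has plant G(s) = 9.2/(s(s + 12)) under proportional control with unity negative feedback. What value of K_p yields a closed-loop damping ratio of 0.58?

K_p = 11.6

Closed-loop characteristic equation: s² + 12s + K_p·9.2 = 0.
So ω_n = √(9.2K_p) and 2ζω_n = 12, giving ζ = 12/(2√(9.2K_p)).
Setting ζ = 0.58: √(9.2K_p) = 12/(2·0.58) = 10.34, so K_p = 107/9.2 = 11.6.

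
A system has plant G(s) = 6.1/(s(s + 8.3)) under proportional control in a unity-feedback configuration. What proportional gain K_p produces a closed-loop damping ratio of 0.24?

Closed-loop characteristic equation: s² + 8.3s + K_p·6.1 = 0.
So ω_n = √(6.1K_p) and 2ζω_n = 8.3, giving ζ = 8.3/(2√(6.1K_p)).
Setting ζ = 0.24: √(6.1K_p) = 8.3/(2·0.24) = 17.29, so K_p = 299/6.1 = 49.

K_p = 49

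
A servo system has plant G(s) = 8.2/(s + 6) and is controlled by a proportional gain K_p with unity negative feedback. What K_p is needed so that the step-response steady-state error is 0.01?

K_p = 72.4

The loop is type 0, so e_ss(step) = 1/(1 + K_pos) with K_pos = K_p·G(0).
G(0) = 1.367. Require 1/(1 + K_p·1.367) = 0.01, so 1 + 1.367·K_p = 100.
K_p = (100 − 1)/1.367 = 72.4.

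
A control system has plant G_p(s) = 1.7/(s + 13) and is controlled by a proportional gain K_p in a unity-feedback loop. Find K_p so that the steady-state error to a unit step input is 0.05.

Steady-state error for a unit step on this type-0 loop is 1/(1 + K_p·G_p(0)).
G_p(0) = 0.1308. Require 1/(1 + K_p·0.1308) = 0.05, so 1 + 0.1308·K_p = 20.
K_p = (20 − 1)/0.1308 = 145.

K_p = 145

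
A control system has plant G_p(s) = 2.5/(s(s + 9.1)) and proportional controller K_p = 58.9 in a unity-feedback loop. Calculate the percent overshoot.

28.1%

The closed-loop denominator s² + 9.1s + 147.2 gives ω_n = √147.2 = 12.13 and ζ = 9.1/(2ω_n) = 0.375.
%OS = 100·exp(−πζ/√(1−ζ²)) = 100·exp(−π·0.375/√0.8594) = 28.1%.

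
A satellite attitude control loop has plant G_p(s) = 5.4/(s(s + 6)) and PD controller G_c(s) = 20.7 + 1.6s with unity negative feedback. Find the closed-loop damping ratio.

ζ = 0.692

Forward path: (20.7 + 1.6s)·5.4/(s(s+6)). The closed-loop characteristic equation is s² + (6 + 5.4·1.6)s + 5.4·20.7 = 0.
That is s² + 14.64s + 111.8 = 0, so ω_n = 10.57 rad/s and ζ = 14.64/(2·10.57) = 0.6924.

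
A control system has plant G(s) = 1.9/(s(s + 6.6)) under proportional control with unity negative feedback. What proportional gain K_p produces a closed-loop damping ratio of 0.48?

Closed-loop characteristic equation: s² + 6.6s + K_p·1.9 = 0.
So ω_n = √(1.9K_p) and 2ζω_n = 6.6, giving ζ = 6.6/(2√(1.9K_p)).
Setting ζ = 0.48: √(1.9K_p) = 6.6/(2·0.48) = 6.875, so K_p = 47.27/1.9 = 24.9.

K_p = 24.9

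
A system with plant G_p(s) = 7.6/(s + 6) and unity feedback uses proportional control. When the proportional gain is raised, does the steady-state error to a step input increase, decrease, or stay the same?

decrease

e_ss = 1/(1 + K_p·G_p(0)); a larger K_p raises the denominator, so e_ss decreases.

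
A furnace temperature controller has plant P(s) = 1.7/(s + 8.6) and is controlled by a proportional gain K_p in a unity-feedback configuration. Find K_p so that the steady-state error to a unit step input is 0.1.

K_p = 45.5

The loop is type 0, so e_ss(step) = 1/(1 + K_pos) with K_pos = K_p·P(0).
P(0) = 0.1977. Require 1/(1 + K_p·0.1977) = 0.1, so 1 + 0.1977·K_p = 10.
K_p = (10 − 1)/0.1977 = 45.5.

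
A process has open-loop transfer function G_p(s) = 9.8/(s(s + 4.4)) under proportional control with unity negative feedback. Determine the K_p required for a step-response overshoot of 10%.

K_p = 1.41

From %OS = 100·exp(−πζ/√(1−ζ²)) = 10%, ζ = −ln(0.1)/√(π²+ln²(0.1)) = 0.5912.
Characteristic equation s² + 4.4s + 9.8K_p = 0 gives ζ = 4.4/(2√(9.8K_p)).
Setting ζ = 0.5912: √(9.8K_p) = 4.4/(2·0.5912) = 3.722, so K_p = 13.85/9.8 = 1.41.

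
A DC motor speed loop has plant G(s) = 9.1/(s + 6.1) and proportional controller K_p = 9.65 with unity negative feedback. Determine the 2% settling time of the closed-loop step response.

Closed-loop transfer function: T(s) = K_p·G(s)/(1 + K_p·G(s)) = 87.81/(s + 6.1 + 87.81) = 87.81/(s + 93.91).
Time constant τ = 1/93.91 = 0.01065 s, so the 2% settling time is about 4τ = 0.0426 s.

T_s ≈ 0.0426 s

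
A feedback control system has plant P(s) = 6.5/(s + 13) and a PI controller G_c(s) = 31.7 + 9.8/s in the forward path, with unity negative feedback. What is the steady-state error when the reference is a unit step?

0

The open loop G_c(s)P(s) has a pole at the origin (type 1), so the static position error constant is infinite and e_ss = 1/(1+∞) = 0.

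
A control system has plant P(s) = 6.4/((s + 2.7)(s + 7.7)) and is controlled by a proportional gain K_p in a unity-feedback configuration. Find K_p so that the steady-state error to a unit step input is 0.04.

Steady-state error for a unit step on this type-0 loop is 1/(1 + K_p·P(0)).
P(0) = 0.3078. Require 1/(1 + K_p·0.3078) = 0.04, so 1 + 0.3078·K_p = 25.
K_p = (25 − 1)/0.3078 = 78.

K_p = 78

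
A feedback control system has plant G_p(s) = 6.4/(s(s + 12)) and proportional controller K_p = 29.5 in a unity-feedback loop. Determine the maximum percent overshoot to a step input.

The closed-loop denominator s² + 12s + 188.8 gives ω_n = √188.8 = 13.74 and ζ = 12/(2ω_n) = 0.4367.
%OS = 100·exp(−πζ/√(1−ζ²)) = 100·exp(−π·0.4367/√0.8093) = 21.8%.

21.8%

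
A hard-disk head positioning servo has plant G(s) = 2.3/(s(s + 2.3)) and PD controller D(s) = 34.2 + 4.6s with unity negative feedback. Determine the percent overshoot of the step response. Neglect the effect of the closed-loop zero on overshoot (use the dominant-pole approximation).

3.62%

Forward path: (34.2 + 4.6s)·2.3/(s(s+2.3)). The closed-loop characteristic equation is s² + (2.3 + 2.3·4.6)s + 2.3·34.2 = 0.
That is s² + 12.88s + 78.66 = 0, so ω_n = 8.869 rad/s and ζ = 12.88/(2·8.869) = 0.7261.
%OS = 100·exp(−πζ/√(1−ζ²)) = 3.62%.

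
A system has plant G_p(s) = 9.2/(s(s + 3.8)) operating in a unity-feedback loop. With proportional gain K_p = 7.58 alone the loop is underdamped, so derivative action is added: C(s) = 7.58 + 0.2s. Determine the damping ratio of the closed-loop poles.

ζ = 0.338

Forward path: (7.58 + 0.2s)·9.2/(s(s+3.8)). The closed-loop characteristic equation is s² + (3.8 + 9.2·0.2)s + 9.2·7.58 = 0.
That is s² + 5.64s + 69.74 = 0, so ω_n = 8.351 rad/s and ζ = 5.64/(2·8.351) = 0.3377.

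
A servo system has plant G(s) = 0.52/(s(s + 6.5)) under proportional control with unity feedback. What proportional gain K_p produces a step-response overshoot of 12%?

K_p = 64.9

From %OS = 100·exp(−πζ/√(1−ζ²)) = 12%, ζ = −ln(0.12)/√(π²+ln²(0.12)) = 0.5594.
Characteristic equation s² + 6.5s + 0.52K_p = 0 gives ζ = 6.5/(2√(0.52K_p)).
Setting ζ = 0.5594: √(0.52K_p) = 6.5/(2·0.5594) = 5.81, so K_p = 33.75/0.52 = 64.9.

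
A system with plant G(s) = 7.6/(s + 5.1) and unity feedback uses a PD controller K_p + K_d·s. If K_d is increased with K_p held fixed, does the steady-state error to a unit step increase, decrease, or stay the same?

K_d affects only the transient (the s-coefficient); the DC loop gain, and hence e_ss, depends only on K_p.

unchanged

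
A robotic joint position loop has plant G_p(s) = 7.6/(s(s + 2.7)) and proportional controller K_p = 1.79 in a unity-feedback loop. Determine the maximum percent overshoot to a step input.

29.1%

From 1 + K_pG_p(s) = 0: s² + 2.7s + 13.6 = 0 ⇒ ω_n = 3.688, ζ = 0.366.
%OS = 100·exp(−πζ/√(1−ζ²)) = 100·exp(−π·0.366/√0.866) = 29.1%.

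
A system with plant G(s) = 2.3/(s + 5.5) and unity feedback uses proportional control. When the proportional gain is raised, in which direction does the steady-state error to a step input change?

The position error constant K_pos = K_p·G(0) grows with K_p, and e_ss = 1/(1+K_pos) falls.

decrease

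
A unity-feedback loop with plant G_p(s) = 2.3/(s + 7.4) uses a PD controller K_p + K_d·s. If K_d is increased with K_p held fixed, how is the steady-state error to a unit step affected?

unchanged

At s = 0 the derivative term contributes nothing: C(0) = K_p regardless of K_d, so K_pos = K_p·G_p(0) and e_ss are unchanged.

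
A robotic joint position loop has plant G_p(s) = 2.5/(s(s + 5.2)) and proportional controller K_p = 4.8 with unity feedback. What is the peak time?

The closed-loop denominator s² + 5.2s + 12 gives ω_n = √12 = 3.464 and ζ = 5.2/(2ω_n) = 0.7506.
Damped frequency ω_d = ω_n√(1−ζ²) = 2.289 rad/s, so peak time T_p = π/ω_d = 1.37 s.

T_p = 1.37 s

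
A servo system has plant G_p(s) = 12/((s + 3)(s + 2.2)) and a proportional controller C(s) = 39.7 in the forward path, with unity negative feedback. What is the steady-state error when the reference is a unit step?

0.0137

The loop is type 0. Static position error constant K_pos = C(0)·G_p(0) = 39.7·1.818 = 72.18.
Steady-state error to a unit step: e_ss = 1/(1+K_pos) = 1/73.18 = 0.0137.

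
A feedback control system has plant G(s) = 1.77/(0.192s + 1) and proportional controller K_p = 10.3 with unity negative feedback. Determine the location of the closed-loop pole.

Closed loop: T(s) = K_p·G/(1+K_p·G) = 18.23/(0.192s + 1 + 18.23), with pole at s = −(1 + 18.23)/0.192 = −100.2.

s = -100.2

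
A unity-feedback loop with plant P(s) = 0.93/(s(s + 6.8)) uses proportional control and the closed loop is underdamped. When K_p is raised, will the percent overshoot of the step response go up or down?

increase

Characteristic equation s² + 6.8s + K_p·0.93 = 0: raising K_p raises ω_n while 2ζω_n = 6.8 is fixed, so ζ falls and overshoot grows.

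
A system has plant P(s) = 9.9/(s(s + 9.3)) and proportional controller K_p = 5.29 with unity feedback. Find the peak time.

The closed-loop denominator s² + 9.3s + 52.37 gives ω_n = √52.37 = 7.237 and ζ = 9.3/(2ω_n) = 0.6426.
Damped frequency ω_d = ω_n√(1−ζ²) = 5.545 rad/s, so peak time T_p = π/ω_d = 0.567 s.

T_p = 0.567 s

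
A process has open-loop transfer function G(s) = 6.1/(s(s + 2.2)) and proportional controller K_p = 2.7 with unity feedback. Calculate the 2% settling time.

Closed-loop characteristic equation: s² + 2.2s + 16.47 = 0, so ω_n = 4.058 rad/s and ζ = 2.2/(2·4.058) = 0.271.
2% settling time T_s ≈ 4/(ζω_n) = 4/1.1 = 3.64 s.

T_s ≈ 3.64 s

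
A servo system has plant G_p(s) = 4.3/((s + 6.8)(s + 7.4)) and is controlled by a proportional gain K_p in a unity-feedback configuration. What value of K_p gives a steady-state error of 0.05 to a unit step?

The loop is type 0, so e_ss(step) = 1/(1 + K_pos) with K_pos = K_p·G_p(0).
G_p(0) = 0.08545. Require 1/(1 + K_p·0.08545) = 0.05, so 1 + 0.08545·K_p = 20.
K_p = (20 − 1)/0.08545 = 222.

K_p = 222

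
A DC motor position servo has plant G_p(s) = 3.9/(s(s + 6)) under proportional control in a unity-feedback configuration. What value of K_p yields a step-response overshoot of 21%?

From %OS = 100·exp(−πζ/√(1−ζ²)) = 21%, ζ = −ln(0.21)/√(π²+ln²(0.21)) = 0.4449.
Characteristic equation s² + 6s + 3.9K_p = 0 gives ζ = 6/(2√(3.9K_p)).
Setting ζ = 0.4449: √(3.9K_p) = 6/(2·0.4449) = 6.743, so K_p = 45.47/3.9 = 11.7.

K_p = 11.7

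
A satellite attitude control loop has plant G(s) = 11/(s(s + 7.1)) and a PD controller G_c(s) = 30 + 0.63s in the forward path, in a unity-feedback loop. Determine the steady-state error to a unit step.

0

The open loop G_c(s)G(s) has a pole at the origin (type 1), so the static position error constant is infinite and e_ss = 1/(1+∞) = 0.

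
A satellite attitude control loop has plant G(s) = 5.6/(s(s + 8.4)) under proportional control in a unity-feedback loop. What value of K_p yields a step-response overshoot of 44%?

From %OS = 100·exp(−πζ/√(1−ζ²)) = 44%, ζ = −ln(0.44)/√(π²+ln²(0.44)) = 0.2528.
Characteristic equation s² + 8.4s + 5.6K_p = 0 gives ζ = 8.4/(2√(5.6K_p)).
Setting ζ = 0.2528: √(5.6K_p) = 8.4/(2·0.2528) = 16.61, so K_p = 275.9/5.6 = 49.3.

K_p = 49.3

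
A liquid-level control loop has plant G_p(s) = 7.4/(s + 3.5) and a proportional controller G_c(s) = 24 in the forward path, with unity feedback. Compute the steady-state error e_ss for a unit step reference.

0.0193

The loop is type 0. Static position error constant K_pos = G_c(0)·G_p(0) = 24·2.114 = 50.74.
Steady-state error to a unit step: e_ss = 1/(1+K_pos) = 1/51.74 = 0.0193.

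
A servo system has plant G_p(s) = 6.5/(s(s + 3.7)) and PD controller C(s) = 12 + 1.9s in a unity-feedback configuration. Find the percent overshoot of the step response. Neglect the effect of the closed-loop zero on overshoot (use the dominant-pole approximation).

Forward path: (12 + 1.9s)·6.5/(s(s+3.7)). The closed-loop characteristic equation is s² + (3.7 + 6.5·1.9)s + 6.5·12 = 0.
That is s² + 16.05s + 78 = 0, so ω_n = 8.832 rad/s and ζ = 16.05/(2·8.832) = 0.9087.
%OS = 100·exp(−πζ/√(1−ζ²)) = 0.107%.

0.107%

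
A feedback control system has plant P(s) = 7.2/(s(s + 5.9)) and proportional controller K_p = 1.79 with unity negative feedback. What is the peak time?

T_p = 1.54 s

The closed-loop denominator s² + 5.9s + 12.89 gives ω_n = √12.89 = 3.59 and ζ = 5.9/(2ω_n) = 0.8217.
Damped frequency ω_d = ω_n√(1−ζ²) = 2.046 rad/s, so peak time T_p = π/ω_d = 1.54 s.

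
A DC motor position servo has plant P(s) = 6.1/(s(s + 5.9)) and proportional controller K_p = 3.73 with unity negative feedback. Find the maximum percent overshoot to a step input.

From 1 + K_pP(s) = 0: s² + 5.9s + 22.75 = 0 ⇒ ω_n = 4.77, ζ = 0.6184.
%OS = 100·exp(−πζ/√(1−ζ²)) = 100·exp(−π·0.6184/√0.6175) = 8.44%.

8.44%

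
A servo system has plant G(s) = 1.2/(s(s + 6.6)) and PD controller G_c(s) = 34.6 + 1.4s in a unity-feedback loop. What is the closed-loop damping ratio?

Forward path: (34.6 + 1.4s)·1.2/(s(s+6.6)). The closed-loop characteristic equation is s² + (6.6 + 1.2·1.4)s + 1.2·34.6 = 0.
That is s² + 8.28s + 41.52 = 0, so ω_n = 6.444 rad/s and ζ = 8.28/(2·6.444) = 0.6425.

ζ = 0.642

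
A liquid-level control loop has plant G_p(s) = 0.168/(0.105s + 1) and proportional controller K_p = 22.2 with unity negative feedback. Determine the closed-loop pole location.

s = -45.04

Closed loop: T(s) = K_p·G_p/(1+K_p·G_p) = 3.73/(0.105s + 1 + 3.73), with pole at s = −(1 + 3.73)/0.105 = −45.04.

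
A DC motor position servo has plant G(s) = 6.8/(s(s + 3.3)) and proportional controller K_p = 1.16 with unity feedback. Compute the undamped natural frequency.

ω_n = 2.81 rad/s

1 + K_p·G(s) = 0 gives s² + 3.3s + 7.888 = 0.
Matching s² + 2ζω_n s + ω_n²: ω_n = √7.888 = 2.809 rad/s and 2ζω_n = 3.3, so ζ = 3.3/(2·2.809) = 0.587.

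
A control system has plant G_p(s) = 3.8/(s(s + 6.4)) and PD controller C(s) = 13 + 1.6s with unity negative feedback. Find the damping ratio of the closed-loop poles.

Forward path: (13 + 1.6s)·3.8/(s(s+6.4)). The closed-loop characteristic equation is s² + (6.4 + 3.8·1.6)s + 3.8·13 = 0.
That is s² + 12.48s + 49.4 = 0, so ω_n = 7.029 rad/s and ζ = 12.48/(2·7.029) = 0.8878.

ζ = 0.888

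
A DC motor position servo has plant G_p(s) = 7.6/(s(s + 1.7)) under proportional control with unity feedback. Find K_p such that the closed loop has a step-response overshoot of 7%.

K_p = 0.228

From %OS = 100·exp(−πζ/√(1−ζ²)) = 7%, ζ = −ln(0.07)/√(π²+ln²(0.07)) = 0.6461.
Characteristic equation s² + 1.7s + 7.6K_p = 0 gives ζ = 1.7/(2√(7.6K_p)).
Setting ζ = 0.6461: √(7.6K_p) = 1.7/(2·0.6461) = 1.316, so K_p = 1.731/7.6 = 0.228.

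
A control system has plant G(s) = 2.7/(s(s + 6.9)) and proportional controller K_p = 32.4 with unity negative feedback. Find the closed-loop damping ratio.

ζ = 0.369

The closed-loop denominator is s(s+6.9) + 32.4·2.7 = s² + 6.9s + 87.48.
Matching s² + 2ζω_n s + ω_n²: ω_n = √87.48 = 9.353 rad/s and 2ζω_n = 6.9, so ζ = 6.9/(2·9.353) = 0.369.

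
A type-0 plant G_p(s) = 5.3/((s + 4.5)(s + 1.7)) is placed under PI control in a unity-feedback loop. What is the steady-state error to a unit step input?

0

The PI controller's integrator makes the forward path type 1, so e_ss to a step is zero.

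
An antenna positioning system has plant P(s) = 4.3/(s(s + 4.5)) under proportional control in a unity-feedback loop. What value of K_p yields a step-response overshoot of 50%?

K_p = 25.4

From %OS = 100·exp(−πζ/√(1−ζ²)) = 50%, ζ = −ln(0.5)/√(π²+ln²(0.5)) = 0.2155.
Characteristic equation s² + 4.5s + 4.3K_p = 0 gives ζ = 4.5/(2√(4.3K_p)).
Setting ζ = 0.2155: √(4.3K_p) = 4.5/(2·0.2155) = 10.44, so K_p = 109.1/4.3 = 25.4.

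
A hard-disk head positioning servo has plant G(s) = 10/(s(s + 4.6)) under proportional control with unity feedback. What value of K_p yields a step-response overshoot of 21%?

K_p = 2.67

From %OS = 100·exp(−πζ/√(1−ζ²)) = 21%, ζ = −ln(0.21)/√(π²+ln²(0.21)) = 0.4449.
Characteristic equation s² + 4.6s + 10K_p = 0 gives ζ = 4.6/(2√(10K_p)).
Setting ζ = 0.4449: √(10K_p) = 4.6/(2·0.4449) = 5.17, so K_p = 26.73/10 = 2.67.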